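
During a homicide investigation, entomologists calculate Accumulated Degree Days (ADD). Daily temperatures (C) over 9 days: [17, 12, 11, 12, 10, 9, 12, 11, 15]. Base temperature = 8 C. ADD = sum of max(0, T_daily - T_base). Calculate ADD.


Computing ADD day by day:
Day 1: max(0, 17 - 8) = 9
Day 2: max(0, 12 - 8) = 4
Day 3: max(0, 11 - 8) = 3
Day 4: max(0, 12 - 8) = 4
Day 5: max(0, 10 - 8) = 2
Day 6: max(0, 9 - 8) = 1
Day 7: max(0, 12 - 8) = 4
Day 8: max(0, 11 - 8) = 3
Day 9: max(0, 15 - 8) = 7
Total ADD = 37

37


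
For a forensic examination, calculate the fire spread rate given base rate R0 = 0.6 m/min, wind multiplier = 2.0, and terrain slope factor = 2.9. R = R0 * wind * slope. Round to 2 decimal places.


Fire spread rate calculation:
R = R0 * wind_factor * slope_factor
= 0.6 * 2.0 * 2.9
= 1.2 * 2.9
= 3.48 m/min

3.48


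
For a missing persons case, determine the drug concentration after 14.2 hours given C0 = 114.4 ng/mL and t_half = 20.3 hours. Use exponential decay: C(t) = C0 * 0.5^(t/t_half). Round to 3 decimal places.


Drug concentration decay:
Number of half-lives = t / t_half = 14.2 / 20.3 = 0.699507
Decay factor = 0.5^0.699507 = 0.6157826
C(t) = 114.4 * 0.6157826 = 70.446 ng/mL

70.446


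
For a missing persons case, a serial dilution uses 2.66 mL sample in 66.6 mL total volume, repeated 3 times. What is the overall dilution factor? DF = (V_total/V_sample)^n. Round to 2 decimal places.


Dilution factor calculation:
Single dilution = V_total / V_sample = 66.6 / 2.66 ≈ 25.037594
Number of dilutions = 3
Total DF = (66.6 / 2.66)^3 (full precision, rounded at the end) = 15695.59

15695.59


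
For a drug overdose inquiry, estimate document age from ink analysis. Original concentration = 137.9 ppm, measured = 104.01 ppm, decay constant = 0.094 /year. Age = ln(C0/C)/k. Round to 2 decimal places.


Document age estimation:
C0/C = 137.9 / 104.01 = 1.325834
ln(C0/C) = 0.282042
t = 0.282042 / 0.094 = 3.00 years

3.00


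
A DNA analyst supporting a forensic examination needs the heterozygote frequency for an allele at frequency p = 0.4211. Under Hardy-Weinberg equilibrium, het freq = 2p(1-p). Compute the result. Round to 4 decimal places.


Hardy-Weinberg heterozygote frequency:
q = 1 - p = 1 - 0.4211 = 0.5789
2pq = 2 * 0.4211 * 0.5789 = 0.4875

0.4875


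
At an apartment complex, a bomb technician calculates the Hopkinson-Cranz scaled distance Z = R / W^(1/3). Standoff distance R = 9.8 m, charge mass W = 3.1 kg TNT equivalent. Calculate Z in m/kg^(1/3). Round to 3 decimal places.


Scaled distance calculation:
W^(1/3) = 3.1^(1/3) = 1.4581
Z = R / W^(1/3) = 9.8 / 1.4581
Z = 6.721 m/kg^(1/3)

6.721


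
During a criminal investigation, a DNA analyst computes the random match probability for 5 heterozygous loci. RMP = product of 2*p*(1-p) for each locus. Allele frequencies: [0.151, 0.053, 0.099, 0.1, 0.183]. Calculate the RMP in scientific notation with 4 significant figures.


Computing RMP for 5 loci:
Locus 1: 2 * 0.151 * 0.849 = 0.256398
Locus 2: 2 * 0.053 * 0.947 = 0.100382
Locus 3: 2 * 0.099 * 0.901 = 0.178398
Locus 4: 2 * 0.1 * 0.9 = 0.18
Locus 5: 2 * 0.183 * 0.817 = 0.299022
RMP = 2.471e-04

2.471e-04


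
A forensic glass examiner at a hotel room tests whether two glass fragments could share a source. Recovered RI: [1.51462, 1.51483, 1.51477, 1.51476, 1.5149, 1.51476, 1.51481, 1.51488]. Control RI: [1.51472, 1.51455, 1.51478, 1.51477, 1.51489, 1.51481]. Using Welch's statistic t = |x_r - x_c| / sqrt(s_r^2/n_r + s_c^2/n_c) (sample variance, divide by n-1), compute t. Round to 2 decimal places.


Welch's t-criterion for glass RI comparison:
Recovered mean = sum / n_r = 12.11833 / 8 = 1.5147913
Control mean = sum / n_c = 9.08852 / 6 = 1.5147533
Recovered sample variance s_r^2 = 7.6125e-09
Control sample variance s_c^2 = 1.30667e-08
Welch SE (unpooled) = sqrt(s_r^2/n_r + s_c^2/n_c) = sqrt(9.51562e-10 + 2.17778e-09) = sqrt(3.12934e-09) = 5.59405e-05
|mean_r - mean_c| = 3.79167e-05
t = 3.79167e-05 / 5.59405e-05 = 0.68

0.68


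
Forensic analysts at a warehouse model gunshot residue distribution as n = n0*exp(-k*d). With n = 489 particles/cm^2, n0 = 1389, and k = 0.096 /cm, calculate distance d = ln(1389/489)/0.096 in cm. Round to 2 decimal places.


GSR distance calculation:
n0/n = 1389 / 489 = 2.840491
ln(n0/n) = 1.043977
d = 1.043977 / 0.096 = 10.87 cm

10.87


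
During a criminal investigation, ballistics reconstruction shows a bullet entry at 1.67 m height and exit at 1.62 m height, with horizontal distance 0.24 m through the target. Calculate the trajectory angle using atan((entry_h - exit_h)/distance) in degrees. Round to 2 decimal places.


Bullet trajectory angle:
Height difference = 1.67 - 1.62 = 0.05 m
angle = atan(0.05 / 0.24)
angle = atan(0.208333)
angle = 11.77 degrees

11.77


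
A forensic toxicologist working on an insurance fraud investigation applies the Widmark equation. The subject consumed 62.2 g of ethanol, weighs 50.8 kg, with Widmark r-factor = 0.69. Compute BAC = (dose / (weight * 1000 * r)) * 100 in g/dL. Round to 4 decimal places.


Applying the Widmark formula:
BAC = (dose_g / (body_wt * 1000 * r)) * 100
Denominator = 50.8 * 1000 * 0.69 = 35052
BAC = (62.2 / 35052) * 100
BAC = 0.1775 g/dL

0.1775


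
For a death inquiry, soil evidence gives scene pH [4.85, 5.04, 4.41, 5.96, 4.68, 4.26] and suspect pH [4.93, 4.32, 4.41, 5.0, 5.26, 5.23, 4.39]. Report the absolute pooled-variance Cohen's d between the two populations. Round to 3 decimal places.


Pooled-variance Cohen's d for soil pH comparison:
Scene mean = 29.2 / 6 = 4.866667
Suspect mean = 33.54 / 7 = 4.791429
Scene sample variance s_s^2 = 0.367427
Suspect sample variance s_c^2 = 0.167248
Pooled variance = ((n_s-1)*s_s^2 + (n_c-1)*s_c^2) / (n_s + n_c - 2) = 0.258238
Pooled SD = sqrt(0.258238) = 0.508171
Mean difference = 0.075238
|d| = |0.075238| / 0.508171 = 0.148

0.148


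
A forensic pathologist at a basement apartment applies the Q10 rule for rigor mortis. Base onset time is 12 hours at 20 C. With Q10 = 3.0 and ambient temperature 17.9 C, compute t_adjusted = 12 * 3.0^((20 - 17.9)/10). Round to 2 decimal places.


Rigor mortis time adjustment:
Exponent = (T_ref - T_actual) / 10 = (20 - 17.9) / 10 = 0.21
Q10 factor = 3.0^0.21 = 1.25949
t_adjusted = 12 * 1.25949 = 15.11 hours

15.11


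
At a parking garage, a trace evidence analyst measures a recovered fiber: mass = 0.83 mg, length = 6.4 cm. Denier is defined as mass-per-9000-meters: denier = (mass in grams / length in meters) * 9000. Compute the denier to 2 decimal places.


Denier calculation:
Mass in grams = 0.83 mg / 1000 = 0.00083 g
Length in meters = 6.4 cm / 100 = 0.064 m
Linear density = mass / length = 0.00083 / 0.064 = 0.01296875 g/m
Denier = (g/m) * 9000 = 0.01296875 * 9000 = 116.72

116.72


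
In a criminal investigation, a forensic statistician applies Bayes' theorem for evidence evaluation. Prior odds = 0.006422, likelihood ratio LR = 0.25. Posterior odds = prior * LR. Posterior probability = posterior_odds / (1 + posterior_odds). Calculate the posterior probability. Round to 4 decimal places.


Bayesian evidence evaluation:
Posterior odds = prior_odds * LR = 0.006422 * 0.25 = 0.0016055
Posterior probability = posterior_odds / (1 + posterior_odds)
= 0.0016055 / (1 + 0.0016055)
= 0.0016055 / 1.0016055
= 0.0016

0.0016


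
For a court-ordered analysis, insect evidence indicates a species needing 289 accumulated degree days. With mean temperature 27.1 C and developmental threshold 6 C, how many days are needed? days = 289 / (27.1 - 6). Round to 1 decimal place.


Insect development time:
Effective temperature = avg_temp - T_base = 27.1 - 6 = 21.1 C
Days = ADD / effective_temp = 289 / 21.1 = 13.7 days

13.7


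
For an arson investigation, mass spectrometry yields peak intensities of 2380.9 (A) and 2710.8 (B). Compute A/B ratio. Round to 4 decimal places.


Spectral peak ratio:
Peak A = 2380.9 counts
Peak B = 2710.8 counts
Ratio = 2380.9 / 2710.8 = 0.8783

0.8783


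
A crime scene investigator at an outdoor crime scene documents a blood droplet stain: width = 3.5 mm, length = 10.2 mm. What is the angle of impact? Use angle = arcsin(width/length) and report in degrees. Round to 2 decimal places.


Blood spatter impact angle calculation:
width / length = 3.5 / 10.2 = 0.343137
angle = arcsin(0.343137)
angle = 20.07 degrees

20.07


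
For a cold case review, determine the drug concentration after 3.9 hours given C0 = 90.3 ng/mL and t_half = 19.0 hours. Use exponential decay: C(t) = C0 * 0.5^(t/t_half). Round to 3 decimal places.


Drug concentration decay:
Number of half-lives = t / t_half = 3.9 / 19.0 = 0.205263
Decay factor = 0.5^0.205263 = 0.86738055
C(t) = 90.3 * 0.86738055 = 78.324 ng/mL

78.324


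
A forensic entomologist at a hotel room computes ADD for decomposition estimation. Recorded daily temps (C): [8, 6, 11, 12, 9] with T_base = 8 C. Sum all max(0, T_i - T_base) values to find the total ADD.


Computing ADD day by day:
Day 1: max(0, 8 - 8) = 0
Day 2: max(0, 6 - 8) = 0
Day 3: max(0, 11 - 8) = 3
Day 4: max(0, 12 - 8) = 4
Day 5: max(0, 9 - 8) = 1
Total ADD = 8

8


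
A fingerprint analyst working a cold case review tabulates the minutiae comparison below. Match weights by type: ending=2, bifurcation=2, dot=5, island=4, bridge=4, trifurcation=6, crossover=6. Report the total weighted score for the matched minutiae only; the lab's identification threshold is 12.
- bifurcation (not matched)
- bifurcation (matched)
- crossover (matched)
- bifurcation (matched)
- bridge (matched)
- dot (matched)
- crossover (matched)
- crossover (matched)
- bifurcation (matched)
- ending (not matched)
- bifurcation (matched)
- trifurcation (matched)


Weighted minutiae match score:
  bifurcation: not matched, +0
  bifurcation: matched, +2 (running total 2)
  crossover: matched, +6 (running total 8)
  bifurcation: matched, +2 (running total 10)
  bridge: matched, +4 (running total 14)
  dot: matched, +5 (running total 19)
  crossover: matched, +6 (running total 25)
  crossover: matched, +6 (running total 31)
  bifurcation: matched, +2 (running total 33)
  ending: not matched, +0
  bifurcation: matched, +2 (running total 35)
  trifurcation: matched, +6 (running total 41)
Total score = 41
Threshold = 12; verdict = identification

41


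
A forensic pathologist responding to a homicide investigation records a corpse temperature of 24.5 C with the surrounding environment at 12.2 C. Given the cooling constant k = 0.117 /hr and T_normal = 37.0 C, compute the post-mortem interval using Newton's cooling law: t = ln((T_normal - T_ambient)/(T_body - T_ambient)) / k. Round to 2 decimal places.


Using Newton's law of cooling:
t = ln((T_normal - T_ambient) / (T_body - T_ambient)) / k
T_normal - T_ambient = 24.8
T_body - T_ambient = 12.3
Ratio = 2.01626
ln(ratio) = 0.701244
t = 0.701244 / 0.117 = 5.99 hours

5.99


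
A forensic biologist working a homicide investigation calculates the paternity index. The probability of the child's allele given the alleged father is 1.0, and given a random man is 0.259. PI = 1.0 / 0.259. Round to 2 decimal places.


Paternity Index calculation:
PI = P(allele|father) / P(allele|random)
PI = 1.0 / 0.259
PI = 3.86

3.86


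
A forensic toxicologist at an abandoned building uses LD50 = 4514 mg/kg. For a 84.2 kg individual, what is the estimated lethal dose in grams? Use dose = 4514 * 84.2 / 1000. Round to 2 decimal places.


Lethal dose calculation:
Lethal dose = LD50 * body_weight / 1000
= 4514 * 84.2 / 1000
= 380078.8 / 1000
= 380.08 g

380.08


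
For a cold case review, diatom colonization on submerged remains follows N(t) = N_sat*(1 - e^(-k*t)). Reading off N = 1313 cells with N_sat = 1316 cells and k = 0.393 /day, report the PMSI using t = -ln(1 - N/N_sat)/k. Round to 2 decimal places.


PMSI from diatom colonization curve:
N / N_sat = 1313 / 1316 = 0.99772
1 - N/N_sat = 0.00228
ln(1 - N/N_sat) = -6.08358
t = -ln(1 - N/N_sat) / k = -(-6.08358) / 0.393 = 15.48 days

15.48


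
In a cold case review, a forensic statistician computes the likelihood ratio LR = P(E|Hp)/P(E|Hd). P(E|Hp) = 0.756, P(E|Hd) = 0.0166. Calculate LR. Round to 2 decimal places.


Likelihood ratio calculation:
LR = P(E|Hp) / P(E|Hd)
LR = 0.756 / 0.0166
LR = 45.54

45.54


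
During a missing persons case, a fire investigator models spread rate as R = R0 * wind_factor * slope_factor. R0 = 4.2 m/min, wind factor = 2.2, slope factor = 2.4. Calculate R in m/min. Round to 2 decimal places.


Fire spread rate calculation:
R = R0 * wind_factor * slope_factor
= 4.2 * 2.2 * 2.4
= 9.24 * 2.4
= 22.18 m/min

22.18


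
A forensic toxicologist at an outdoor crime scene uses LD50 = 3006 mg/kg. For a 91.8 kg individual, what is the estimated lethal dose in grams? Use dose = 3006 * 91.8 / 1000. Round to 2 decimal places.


Lethal dose calculation:
Lethal dose = LD50 * body_weight / 1000
= 3006 * 91.8 / 1000
= 275950.8 / 1000
= 275.95 g

275.95


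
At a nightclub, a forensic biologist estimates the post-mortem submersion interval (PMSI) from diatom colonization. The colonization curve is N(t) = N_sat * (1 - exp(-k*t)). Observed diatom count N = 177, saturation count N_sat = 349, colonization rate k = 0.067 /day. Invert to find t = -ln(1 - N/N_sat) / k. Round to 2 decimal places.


PMSI from diatom colonization curve:
N / N_sat = 177 / 349 = 0.507163
1 - N/N_sat = 0.492837
ln(1 - N/N_sat) = -0.707577
t = -ln(1 - N/N_sat) / k = -(-0.707577) / 0.067 = 10.56 days

10.56


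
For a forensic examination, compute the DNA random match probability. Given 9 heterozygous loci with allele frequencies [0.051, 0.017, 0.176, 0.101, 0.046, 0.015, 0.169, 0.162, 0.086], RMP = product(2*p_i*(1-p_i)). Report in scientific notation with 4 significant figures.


Computing RMP for 9 loci:
Locus 1: 2 * 0.051 * 0.949 = 0.096798
Locus 2: 2 * 0.017 * 0.983 = 0.033422
Locus 3: 2 * 0.176 * 0.824 = 0.290048
Locus 4: 2 * 0.101 * 0.899 = 0.181598
Locus 5: 2 * 0.046 * 0.954 = 0.087768
Locus 6: 2 * 0.015 * 0.985 = 0.02955
Locus 7: 2 * 0.169 * 0.831 = 0.280878
Locus 8: 2 * 0.162 * 0.838 = 0.271512
Locus 9: 2 * 0.086 * 0.914 = 0.157208
RMP = 5.299e-09

5.299e-09


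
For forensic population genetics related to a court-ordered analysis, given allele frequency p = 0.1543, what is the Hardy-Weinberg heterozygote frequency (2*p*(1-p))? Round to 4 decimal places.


Hardy-Weinberg heterozygote frequency:
q = 1 - p = 1 - 0.1543 = 0.8457
2pq = 2 * 0.1543 * 0.8457 = 0.2610

0.2610


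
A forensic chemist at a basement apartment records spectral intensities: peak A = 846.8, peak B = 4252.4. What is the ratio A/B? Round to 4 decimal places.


Spectral peak ratio:
Peak A = 846.8 counts
Peak B = 4252.4 counts
Ratio = 846.8 / 4252.4 = 0.1991

0.1991


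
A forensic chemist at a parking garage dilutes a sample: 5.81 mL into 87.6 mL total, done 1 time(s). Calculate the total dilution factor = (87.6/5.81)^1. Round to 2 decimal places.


Dilution factor calculation:
Single dilution = V_total / V_sample = 87.6 / 5.81 ≈ 15.077453
Number of dilutions = 1
Total DF = (87.6 / 5.81)^1 (full precision, rounded at the end) = 15.08

15.08


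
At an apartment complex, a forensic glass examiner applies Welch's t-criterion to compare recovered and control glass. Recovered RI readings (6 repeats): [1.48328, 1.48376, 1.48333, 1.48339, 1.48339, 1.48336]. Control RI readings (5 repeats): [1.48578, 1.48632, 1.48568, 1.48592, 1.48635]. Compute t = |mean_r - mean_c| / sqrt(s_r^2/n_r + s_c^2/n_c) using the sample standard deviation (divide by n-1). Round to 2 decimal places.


Welch's t-criterion for glass RI comparison:
Recovered mean = sum / n_r = 8.90051 / 6 = 1.4834183
Control mean = sum / n_c = 7.43005 / 5 = 1.48601
Recovered sample variance s_r^2 = 2.97367e-08
Control sample variance s_c^2 = 9.54e-08
Welch SE (unpooled) = sqrt(s_r^2/n_r + s_c^2/n_c) = sqrt(4.95611e-09 + 1.908e-08) = sqrt(2.40361e-08) = 0.000155036
|mean_r - mean_c| = 0.00259167
t = 0.00259167 / 0.000155036 = 16.72

16.72


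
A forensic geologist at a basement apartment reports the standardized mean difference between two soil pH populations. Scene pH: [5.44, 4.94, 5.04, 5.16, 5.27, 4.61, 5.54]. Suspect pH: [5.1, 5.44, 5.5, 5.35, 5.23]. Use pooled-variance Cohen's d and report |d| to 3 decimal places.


Pooled-variance Cohen's d for soil pH comparison:
Scene mean = 36 / 7 = 5.142857
Suspect mean = 26.62 / 5 = 5.324
Scene sample variance s_s^2 = 0.09969
Suspect sample variance s_c^2 = 0.02603
Pooled variance = ((n_s-1)*s_s^2 + (n_c-1)*s_c^2) / (n_s + n_c - 2) = 0.070226
Pooled SD = sqrt(0.070226) = 0.265002
Mean difference = -0.181143
|d| = |-0.181143| / 0.265002 = 0.684

0.684


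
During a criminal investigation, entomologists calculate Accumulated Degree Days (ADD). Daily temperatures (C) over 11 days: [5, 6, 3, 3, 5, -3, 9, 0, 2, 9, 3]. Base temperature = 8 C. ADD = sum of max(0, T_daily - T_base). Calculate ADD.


Computing ADD day by day:
Day 1: max(0, 5 - 8) = 0
Day 2: max(0, 6 - 8) = 0
Day 3: max(0, 3 - 8) = 0
Day 4: max(0, 3 - 8) = 0
Day 5: max(0, 5 - 8) = 0
Day 6: max(0, -3 - 8) = 0
Day 7: max(0, 9 - 8) = 1
Day 8: max(0, 0 - 8) = 0
Day 9: max(0, 2 - 8) = 0
Day 10: max(0, 9 - 8) = 1
Day 11: max(0, 3 - 8) = 0
Total ADD = 2

2


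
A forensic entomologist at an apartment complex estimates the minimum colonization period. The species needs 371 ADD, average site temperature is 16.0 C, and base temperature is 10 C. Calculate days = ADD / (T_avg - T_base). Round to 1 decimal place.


Insect development time:
Effective temperature = avg_temp - T_base = 16.0 - 10 = 6.0 C
Days = ADD / effective_temp = 371 / 6.0 = 61.8 days

61.8


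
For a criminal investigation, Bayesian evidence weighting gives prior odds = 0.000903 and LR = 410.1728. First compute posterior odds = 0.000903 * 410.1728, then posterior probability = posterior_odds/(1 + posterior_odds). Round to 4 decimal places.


Bayesian evidence evaluation:
Posterior odds = prior_odds * LR = 0.000903 * 410.1728 = 0.370386
Posterior probability = posterior_odds / (1 + posterior_odds)
= 0.370386 / (1 + 0.370386)
= 0.370386 / 1.370386
= 0.2703

0.2703


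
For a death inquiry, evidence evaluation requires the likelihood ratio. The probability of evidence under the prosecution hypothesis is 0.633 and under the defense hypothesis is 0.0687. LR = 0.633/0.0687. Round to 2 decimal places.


Likelihood ratio calculation:
LR = P(E|Hp) / P(E|Hd)
LR = 0.633 / 0.0687
LR = 9.21

9.21


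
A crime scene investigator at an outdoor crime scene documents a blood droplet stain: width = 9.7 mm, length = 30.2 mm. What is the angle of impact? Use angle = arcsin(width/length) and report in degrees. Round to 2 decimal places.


Blood spatter impact angle calculation:
width / length = 9.7 / 30.2 = 0.321192
angle = arcsin(0.321192)
angle = 18.74 degrees

18.74


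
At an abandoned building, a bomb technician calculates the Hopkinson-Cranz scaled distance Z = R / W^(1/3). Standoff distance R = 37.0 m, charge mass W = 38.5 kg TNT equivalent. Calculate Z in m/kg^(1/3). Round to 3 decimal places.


Scaled distance calculation:
W^(1/3) = 38.5^(1/3) = 3.376657
Z = R / W^(1/3) = 37.0 / 3.376657
Z = 10.958 m/kg^(1/3)

10.958


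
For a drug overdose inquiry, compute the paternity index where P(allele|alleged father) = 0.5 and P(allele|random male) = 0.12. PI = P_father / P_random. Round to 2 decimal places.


Paternity Index calculation:
PI = P(allele|father) / P(allele|random)
PI = 0.5 / 0.12
PI = 4.17

4.17


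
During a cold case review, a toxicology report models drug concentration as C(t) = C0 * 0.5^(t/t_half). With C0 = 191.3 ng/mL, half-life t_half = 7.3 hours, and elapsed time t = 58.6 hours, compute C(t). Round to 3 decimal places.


Drug concentration decay:
Number of half-lives = t / t_half = 58.6 / 7.3 = 8.027397
Decay factor = 0.5^8.027397 = 0.00383277
C(t) = 191.3 * 0.00383277 = 0.733 ng/mL

0.733


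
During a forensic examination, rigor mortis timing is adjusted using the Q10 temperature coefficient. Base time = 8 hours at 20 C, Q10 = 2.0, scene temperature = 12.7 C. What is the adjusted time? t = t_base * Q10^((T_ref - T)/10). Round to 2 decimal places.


Rigor mortis time adjustment:
Exponent = (T_ref - T_actual) / 10 = (20 - 12.7) / 10 = 0.73
Q10 factor = 2.0^0.73 = 1.65864
t_adjusted = 8 * 1.65864 = 13.27 hours

13.27


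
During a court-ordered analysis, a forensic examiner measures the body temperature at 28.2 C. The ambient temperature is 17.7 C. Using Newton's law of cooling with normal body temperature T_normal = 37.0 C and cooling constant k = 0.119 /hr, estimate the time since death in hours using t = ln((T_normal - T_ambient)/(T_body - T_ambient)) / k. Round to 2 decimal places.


Using Newton's law of cooling:
t = ln((T_normal - T_ambient) / (T_body - T_ambient)) / k
T_normal - T_ambient = 19.3
T_body - T_ambient = 10.5
Ratio = 1.838095
ln(ratio) = 0.60873
t = 0.60873 / 0.119 = 5.12 hours

5.12


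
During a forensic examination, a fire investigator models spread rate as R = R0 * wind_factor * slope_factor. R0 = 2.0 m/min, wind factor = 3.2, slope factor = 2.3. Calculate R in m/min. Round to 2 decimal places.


Fire spread rate calculation:
R = R0 * wind_factor * slope_factor
= 2.0 * 3.2 * 2.3
= 6.4 * 2.3
= 14.72 m/min

14.72


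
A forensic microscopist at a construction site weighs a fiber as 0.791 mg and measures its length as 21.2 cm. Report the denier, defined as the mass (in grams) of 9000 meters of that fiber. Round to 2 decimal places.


Denier calculation:
Mass in grams = 0.791 mg / 1000 = 0.000791 g
Length in meters = 21.2 cm / 100 = 0.212 m
Linear density = mass / length = 0.000791 / 0.212 = 0.00373113 g/m
Denier = (g/m) * 9000 = 0.00373113 * 9000 = 33.58

33.58


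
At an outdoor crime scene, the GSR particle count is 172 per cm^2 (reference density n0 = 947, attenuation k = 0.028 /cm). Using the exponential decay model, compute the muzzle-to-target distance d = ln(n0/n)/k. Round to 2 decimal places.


GSR distance calculation:
n0/n = 947 / 172 = 5.505814
ln(n0/n) = 1.705805
d = 1.705805 / 0.028 = 60.92 cm

60.92


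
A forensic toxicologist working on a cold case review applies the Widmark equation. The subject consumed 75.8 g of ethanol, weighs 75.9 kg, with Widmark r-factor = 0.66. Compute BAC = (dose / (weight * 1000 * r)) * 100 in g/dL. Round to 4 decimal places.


Applying the Widmark formula:
BAC = (dose_g / (body_wt * 1000 * r)) * 100
Denominator = 75.9 * 1000 * 0.66 = 50094
BAC = (75.8 / 50094) * 100
BAC = 0.1513 g/dL

0.1513


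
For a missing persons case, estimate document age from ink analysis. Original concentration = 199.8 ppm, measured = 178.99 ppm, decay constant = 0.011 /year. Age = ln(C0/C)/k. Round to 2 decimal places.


Document age estimation:
C0/C = 199.8 / 178.99 = 1.116263
ln(C0/C) = 0.109986
t = 0.109986 / 0.011 = 10.00 years

10.00


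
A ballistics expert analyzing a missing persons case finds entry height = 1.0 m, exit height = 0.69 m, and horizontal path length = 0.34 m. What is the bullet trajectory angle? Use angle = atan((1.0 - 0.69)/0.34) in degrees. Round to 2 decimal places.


Bullet trajectory angle:
Height difference = 1.0 - 0.69 = 0.31 m
angle = atan(0.31 / 0.34)
angle = atan(0.911765)
angle = 42.36 degrees

42.36


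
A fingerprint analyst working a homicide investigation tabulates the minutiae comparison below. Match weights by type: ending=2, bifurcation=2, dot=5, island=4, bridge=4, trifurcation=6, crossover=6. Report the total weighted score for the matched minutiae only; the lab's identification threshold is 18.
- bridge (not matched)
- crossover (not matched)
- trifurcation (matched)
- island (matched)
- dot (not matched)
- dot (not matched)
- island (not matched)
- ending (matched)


Weighted minutiae match score:
  bridge: not matched, +0
  crossover: not matched, +0
  trifurcation: matched, +6 (running total 6)
  island: matched, +4 (running total 10)
  dot: not matched, +0
  dot: not matched, +0
  island: not matched, +0
  ending: matched, +2 (running total 12)
Total score = 12
Threshold = 18; verdict = inconclusive

12


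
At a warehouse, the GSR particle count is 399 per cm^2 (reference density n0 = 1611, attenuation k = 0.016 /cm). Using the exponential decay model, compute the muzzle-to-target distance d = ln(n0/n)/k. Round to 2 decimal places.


GSR distance calculation:
n0/n = 1611 / 399 = 4.037594
ln(n0/n) = 1.395649
d = 1.395649 / 0.016 = 87.23 cm

87.23


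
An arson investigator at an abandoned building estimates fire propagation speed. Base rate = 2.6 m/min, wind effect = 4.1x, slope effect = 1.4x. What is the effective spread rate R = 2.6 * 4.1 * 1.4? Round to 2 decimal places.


Fire spread rate calculation:
R = R0 * wind_factor * slope_factor
= 2.6 * 4.1 * 1.4
= 10.66 * 1.4
= 14.92 m/min

14.92


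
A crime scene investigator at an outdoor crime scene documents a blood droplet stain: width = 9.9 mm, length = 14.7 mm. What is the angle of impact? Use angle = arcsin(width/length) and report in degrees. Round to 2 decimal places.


Blood spatter impact angle calculation:
width / length = 9.9 / 14.7 = 0.673469
angle = arcsin(0.673469)
angle = 42.34 degrees

42.34


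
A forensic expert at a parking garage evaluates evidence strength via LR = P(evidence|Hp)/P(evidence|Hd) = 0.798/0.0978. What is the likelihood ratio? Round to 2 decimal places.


Likelihood ratio calculation:
LR = P(E|Hp) / P(E|Hd)
LR = 0.798 / 0.0978
LR = 8.16

8.16


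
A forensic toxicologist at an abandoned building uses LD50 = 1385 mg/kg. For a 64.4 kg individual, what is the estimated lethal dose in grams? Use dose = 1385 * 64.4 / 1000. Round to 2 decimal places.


Lethal dose calculation:
Lethal dose = LD50 * body_weight / 1000
= 1385 * 64.4 / 1000
= 89194 / 1000
= 89.19 g

89.19


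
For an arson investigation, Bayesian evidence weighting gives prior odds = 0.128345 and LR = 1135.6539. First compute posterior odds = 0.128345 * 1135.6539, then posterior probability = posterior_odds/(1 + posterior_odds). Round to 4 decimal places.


Bayesian evidence evaluation:
Posterior odds = prior_odds * LR = 0.128345 * 1135.6539 = 145.7555
Posterior probability = posterior_odds / (1 + posterior_odds)
= 145.7555 / (1 + 145.7555)
= 145.7555 / 146.7555
= 0.9932

0.9932


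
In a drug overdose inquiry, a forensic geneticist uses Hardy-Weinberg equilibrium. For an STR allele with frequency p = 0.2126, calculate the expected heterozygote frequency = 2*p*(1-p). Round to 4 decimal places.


Hardy-Weinberg heterozygote frequency:
q = 1 - p = 1 - 0.2126 = 0.7874
2pq = 2 * 0.2126 * 0.7874 = 0.3348

0.3348


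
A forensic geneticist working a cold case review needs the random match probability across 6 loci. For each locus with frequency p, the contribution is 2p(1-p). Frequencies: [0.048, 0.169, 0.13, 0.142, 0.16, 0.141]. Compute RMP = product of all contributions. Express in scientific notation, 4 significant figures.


Computing RMP for 6 loci:
Locus 1: 2 * 0.048 * 0.952 = 0.091392
Locus 2: 2 * 0.169 * 0.831 = 0.280878
Locus 3: 2 * 0.13 * 0.87 = 0.2262
Locus 4: 2 * 0.142 * 0.858 = 0.243672
Locus 5: 2 * 0.16 * 0.84 = 0.2688
Locus 6: 2 * 0.141 * 0.859 = 0.242238
RMP = 9.213e-05

9.213e-05


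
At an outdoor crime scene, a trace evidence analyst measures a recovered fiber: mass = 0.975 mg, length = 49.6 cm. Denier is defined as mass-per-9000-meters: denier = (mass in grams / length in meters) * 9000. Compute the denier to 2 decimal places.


Denier calculation:
Mass in grams = 0.975 mg / 1000 = 0.000975 g
Length in meters = 49.6 cm / 100 = 0.496 m
Linear density = mass / length = 0.000975 / 0.496 = 0.00196573 g/m
Denier = (g/m) * 9000 = 0.00196573 * 9000 = 17.69

17.69


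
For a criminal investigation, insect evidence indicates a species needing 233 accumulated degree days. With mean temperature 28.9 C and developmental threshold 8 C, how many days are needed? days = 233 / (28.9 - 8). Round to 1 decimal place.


Insect development time:
Effective temperature = avg_temp - T_base = 28.9 - 8 = 20.9 C
Days = ADD / effective_temp = 233 / 20.9 = 11.1 days

11.1


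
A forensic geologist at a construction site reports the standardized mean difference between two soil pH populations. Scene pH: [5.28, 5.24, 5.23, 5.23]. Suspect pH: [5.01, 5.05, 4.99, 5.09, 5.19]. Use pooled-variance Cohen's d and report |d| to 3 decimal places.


Pooled-variance Cohen's d for soil pH comparison:
Scene mean = 20.98 / 4 = 5.245
Suspect mean = 25.33 / 5 = 5.066
Scene sample variance s_s^2 = 0.000567
Suspect sample variance s_c^2 = 0.00628
Pooled variance = ((n_s-1)*s_s^2 + (n_c-1)*s_c^2) / (n_s + n_c - 2) = 0.003831
Pooled SD = sqrt(0.003831) = 0.061895
Mean difference = 0.179
|d| = |0.179| / 0.061895 = 2.892

2.892


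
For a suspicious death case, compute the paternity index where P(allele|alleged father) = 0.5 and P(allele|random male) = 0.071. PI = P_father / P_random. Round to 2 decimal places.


Paternity Index calculation:
PI = P(allele|father) / P(allele|random)
PI = 0.5 / 0.071
PI = 7.04

7.04


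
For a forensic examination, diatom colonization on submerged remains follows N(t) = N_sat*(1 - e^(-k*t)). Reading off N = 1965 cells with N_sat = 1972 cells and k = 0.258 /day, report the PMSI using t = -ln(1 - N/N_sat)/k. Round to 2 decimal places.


PMSI from diatom colonization curve:
N / N_sat = 1965 / 1972 = 0.99645
1 - N/N_sat = 0.00355
ln(1 - N/N_sat) = -5.640808
t = -ln(1 - N/N_sat) / k = -(-5.640808) / 0.258 = 21.86 days

21.86


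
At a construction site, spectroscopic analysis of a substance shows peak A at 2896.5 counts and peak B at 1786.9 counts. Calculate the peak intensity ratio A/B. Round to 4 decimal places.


Spectral peak ratio:
Peak A = 2896.5 counts
Peak B = 1786.9 counts
Ratio = 2896.5 / 1786.9 = 1.6210

1.6210


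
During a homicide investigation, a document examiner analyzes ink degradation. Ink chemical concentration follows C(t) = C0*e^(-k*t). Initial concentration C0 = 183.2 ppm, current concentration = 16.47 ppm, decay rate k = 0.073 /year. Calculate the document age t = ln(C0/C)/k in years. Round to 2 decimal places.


Document age estimation:
C0/C = 183.2 / 16.47 = 11.123254
ln(C0/C) = 2.409038
t = 2.409038 / 0.073 = 33.00 years

33.00


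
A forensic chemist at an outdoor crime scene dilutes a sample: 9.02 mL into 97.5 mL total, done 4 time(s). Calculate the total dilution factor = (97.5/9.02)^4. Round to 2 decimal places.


Dilution factor calculation:
Single dilution = V_total / V_sample = 97.5 / 9.02 ≈ 10.809313
Number of dilutions = 4
Total DF = (97.5 / 9.02)^4 (full precision, rounded at the end) = 13651.88

13651.88


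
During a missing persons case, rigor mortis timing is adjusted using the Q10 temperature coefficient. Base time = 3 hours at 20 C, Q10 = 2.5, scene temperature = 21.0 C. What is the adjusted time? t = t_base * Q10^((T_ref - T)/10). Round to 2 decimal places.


Rigor mortis time adjustment:
Exponent = (T_ref - T_actual) / 10 = (20 - 21.0) / 10 = -0.1
Q10 factor = 2.5^-0.1 = 0.91244
t_adjusted = 3 * 0.91244 = 2.74 hours

2.74


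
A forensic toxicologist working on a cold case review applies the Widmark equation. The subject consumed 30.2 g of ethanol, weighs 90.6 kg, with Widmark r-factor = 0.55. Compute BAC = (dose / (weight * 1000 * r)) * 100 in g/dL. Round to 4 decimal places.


Applying the Widmark formula:
BAC = (dose_g / (body_wt * 1000 * r)) * 100
Denominator = 90.6 * 1000 * 0.55 = 49830
BAC = (30.2 / 49830) * 100
BAC = 0.0606 g/dL

0.0606


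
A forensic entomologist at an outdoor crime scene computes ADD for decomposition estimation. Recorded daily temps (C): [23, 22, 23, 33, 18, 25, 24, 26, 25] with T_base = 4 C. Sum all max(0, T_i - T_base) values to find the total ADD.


Computing ADD day by day:
Day 1: max(0, 23 - 4) = 19
Day 2: max(0, 22 - 4) = 18
Day 3: max(0, 23 - 4) = 19
Day 4: max(0, 33 - 4) = 29
Day 5: max(0, 18 - 4) = 14
Day 6: max(0, 25 - 4) = 21
Day 7: max(0, 24 - 4) = 20
Day 8: max(0, 26 - 4) = 22
Day 9: max(0, 25 - 4) = 21
Total ADD = 183

183


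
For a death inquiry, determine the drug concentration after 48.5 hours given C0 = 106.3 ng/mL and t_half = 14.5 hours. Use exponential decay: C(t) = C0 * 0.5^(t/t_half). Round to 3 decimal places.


Drug concentration decay:
Number of half-lives = t / t_half = 48.5 / 14.5 = 3.344828
Decay factor = 0.5^3.344828 = 0.09842523
C(t) = 106.3 * 0.09842523 = 10.463 ng/mL

10.463


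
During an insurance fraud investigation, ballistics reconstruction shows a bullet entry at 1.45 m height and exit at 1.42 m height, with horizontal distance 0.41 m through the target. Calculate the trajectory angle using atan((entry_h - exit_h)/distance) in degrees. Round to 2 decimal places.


Bullet trajectory angle:
Height difference = 1.45 - 1.42 = 0.03 m
angle = atan(0.03 / 0.41)
angle = atan(0.073171)
angle = 4.18 degrees

4.18


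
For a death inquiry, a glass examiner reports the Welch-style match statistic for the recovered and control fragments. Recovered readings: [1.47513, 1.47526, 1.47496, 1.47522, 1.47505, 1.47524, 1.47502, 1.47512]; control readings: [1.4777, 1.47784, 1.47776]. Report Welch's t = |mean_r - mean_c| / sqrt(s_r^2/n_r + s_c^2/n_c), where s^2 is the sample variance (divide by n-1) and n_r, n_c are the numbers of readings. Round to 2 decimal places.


Welch's t-criterion for glass RI comparison:
Recovered mean = sum / n_r = 11.801 / 8 = 1.475125
Control mean = sum / n_c = 4.4333 / 3 = 1.4777667
Recovered sample variance s_r^2 = 1.20571e-08
Control sample variance s_c^2 = 4.93333e-09
Welch SE (unpooled) = sqrt(s_r^2/n_r + s_c^2/n_c) = sqrt(1.50714e-09 + 1.64444e-09) = sqrt(3.15158e-09) = 5.61389e-05
|mean_r - mean_c| = 0.00264167
t = 0.00264167 / 5.61389e-05 = 47.06

47.06


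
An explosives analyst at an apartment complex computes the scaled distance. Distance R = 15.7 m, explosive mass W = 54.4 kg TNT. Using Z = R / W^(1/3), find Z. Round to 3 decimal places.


Scaled distance calculation:
W^(1/3) = 54.4^(1/3) = 3.789073
Z = R / W^(1/3) = 15.7 / 3.789073
Z = 4.143 m/kg^(1/3)

4.143


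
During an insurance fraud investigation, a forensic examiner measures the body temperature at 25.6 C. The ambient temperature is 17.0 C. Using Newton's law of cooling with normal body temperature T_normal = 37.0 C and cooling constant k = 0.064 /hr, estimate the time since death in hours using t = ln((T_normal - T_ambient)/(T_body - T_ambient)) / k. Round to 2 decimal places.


Using Newton's law of cooling:
t = ln((T_normal - T_ambient) / (T_body - T_ambient)) / k
T_normal - T_ambient = 20.0
T_body - T_ambient = 8.6
Ratio = 2.325581
ln(ratio) = 0.84397
t = 0.84397 / 0.064 = 13.19 hours

13.19


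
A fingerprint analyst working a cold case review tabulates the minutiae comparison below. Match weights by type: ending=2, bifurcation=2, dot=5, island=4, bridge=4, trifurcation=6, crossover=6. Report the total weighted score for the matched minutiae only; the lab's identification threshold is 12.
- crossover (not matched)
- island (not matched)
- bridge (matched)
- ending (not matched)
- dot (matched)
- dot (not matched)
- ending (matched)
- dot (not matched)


Weighted minutiae match score:
  crossover: not matched, +0
  island: not matched, +0
  bridge: matched, +4 (running total 4)
  ending: not matched, +0
  dot: matched, +5 (running total 9)
  dot: not matched, +0
  ending: matched, +2 (running total 11)
  dot: not matched, +0
Total score = 11
Threshold = 12; verdict = inconclusive

11


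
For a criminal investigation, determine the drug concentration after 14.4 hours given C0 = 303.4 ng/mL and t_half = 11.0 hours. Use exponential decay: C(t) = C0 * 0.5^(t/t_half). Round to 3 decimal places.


Drug concentration decay:
Number of half-lives = t / t_half = 14.4 / 11.0 = 1.309091
Decay factor = 0.5^1.309091 = 0.40357508
C(t) = 303.4 * 0.40357508 = 122.445 ng/mL

122.445


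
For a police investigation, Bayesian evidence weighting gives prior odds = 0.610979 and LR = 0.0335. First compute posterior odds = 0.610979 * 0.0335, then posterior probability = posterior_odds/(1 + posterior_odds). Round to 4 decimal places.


Bayesian evidence evaluation:
Posterior odds = prior_odds * LR = 0.610979 * 0.0335 = 0.0204678
Posterior probability = posterior_odds / (1 + posterior_odds)
= 0.0204678 / (1 + 0.0204678)
= 0.0204678 / 1.0204678
= 0.0201

0.0201


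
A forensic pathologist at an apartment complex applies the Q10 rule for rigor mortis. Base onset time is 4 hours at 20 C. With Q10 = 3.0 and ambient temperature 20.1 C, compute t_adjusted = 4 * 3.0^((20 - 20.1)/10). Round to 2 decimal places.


Rigor mortis time adjustment:
Exponent = (T_ref - T_actual) / 10 = (20 - 20.1) / 10 = -0.01
Q10 factor = 3.0^-0.01 = 0.98907
t_adjusted = 4 * 0.98907 = 3.96 hours

3.96


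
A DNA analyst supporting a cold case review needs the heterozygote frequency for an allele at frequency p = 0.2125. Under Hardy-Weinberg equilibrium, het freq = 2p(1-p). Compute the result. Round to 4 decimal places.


Hardy-Weinberg heterozygote frequency:
q = 1 - p = 1 - 0.2125 = 0.7875
2pq = 2 * 0.2125 * 0.7875 = 0.3347

0.3347


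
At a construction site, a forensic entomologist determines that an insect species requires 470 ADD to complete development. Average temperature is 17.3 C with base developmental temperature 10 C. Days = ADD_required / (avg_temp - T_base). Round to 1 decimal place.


Insect development time:
Effective temperature = avg_temp - T_base = 17.3 - 10 = 7.3 C
Days = ADD / effective_temp = 470 / 7.3 = 64.4 days

64.4


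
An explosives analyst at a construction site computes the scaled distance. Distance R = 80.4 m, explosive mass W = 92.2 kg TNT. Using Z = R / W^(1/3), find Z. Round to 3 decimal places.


Scaled distance calculation:
W^(1/3) = 92.2^(1/3) = 4.517626
Z = R / W^(1/3) = 80.4 / 4.517626
Z = 17.797 m/kg^(1/3)

17.797


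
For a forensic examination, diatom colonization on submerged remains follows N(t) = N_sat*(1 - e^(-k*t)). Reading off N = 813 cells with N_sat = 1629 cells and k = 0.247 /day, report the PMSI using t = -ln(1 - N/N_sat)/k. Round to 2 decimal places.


PMSI from diatom colonization curve:
N / N_sat = 813 / 1629 = 0.499079
1 - N/N_sat = 0.500921
ln(1 - N/N_sat) = -0.691307
t = -ln(1 - N/N_sat) / k = -(-0.691307) / 0.247 = 2.80 days

2.80


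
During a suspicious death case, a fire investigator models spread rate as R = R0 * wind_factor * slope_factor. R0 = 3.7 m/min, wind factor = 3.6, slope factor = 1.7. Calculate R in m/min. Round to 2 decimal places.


Fire spread rate calculation:
R = R0 * wind_factor * slope_factor
= 3.7 * 3.6 * 1.7
= 13.32 * 1.7
= 22.64 m/min

22.64


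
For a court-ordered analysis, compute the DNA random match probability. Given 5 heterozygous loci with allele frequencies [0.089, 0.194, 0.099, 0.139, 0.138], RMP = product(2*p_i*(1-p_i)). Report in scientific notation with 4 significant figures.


Computing RMP for 5 loci:
Locus 1: 2 * 0.089 * 0.911 = 0.162158
Locus 2: 2 * 0.194 * 0.806 = 0.312728
Locus 3: 2 * 0.099 * 0.901 = 0.178398
Locus 4: 2 * 0.139 * 0.861 = 0.239358
Locus 5: 2 * 0.138 * 0.862 = 0.237912
RMP = 5.152e-04

5.152e-04


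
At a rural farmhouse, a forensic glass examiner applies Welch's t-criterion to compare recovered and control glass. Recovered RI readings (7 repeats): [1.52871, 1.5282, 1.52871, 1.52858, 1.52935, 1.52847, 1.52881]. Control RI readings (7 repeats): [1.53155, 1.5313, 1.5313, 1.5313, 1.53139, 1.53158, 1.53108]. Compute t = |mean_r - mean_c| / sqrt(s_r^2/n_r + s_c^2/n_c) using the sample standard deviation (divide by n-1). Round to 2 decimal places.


Welch's t-criterion for glass RI comparison:
Recovered mean = sum / n_r = 10.70083 / 7 = 1.52869
Control mean = sum / n_c = 10.7195 / 7 = 1.5313571
Recovered sample variance s_r^2 = 1.25233e-07
Control sample variance s_c^2 = 2.90905e-08
Welch SE (unpooled) = sqrt(s_r^2/n_r + s_c^2/n_c) = sqrt(1.78905e-08 + 4.15578e-09) = sqrt(2.20463e-08) = 0.00014848
|mean_r - mean_c| = 0.00266714
t = 0.00266714 / 0.00014848 = 17.96

17.96
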